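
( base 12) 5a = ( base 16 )46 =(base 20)3A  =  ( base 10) 70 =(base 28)2e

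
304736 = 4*76184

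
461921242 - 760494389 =  -  298573147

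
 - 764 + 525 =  - 239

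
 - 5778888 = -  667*8664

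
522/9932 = 261/4966 = 0.05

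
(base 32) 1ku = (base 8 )3236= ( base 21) 3HE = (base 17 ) 5eb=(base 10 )1694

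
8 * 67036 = 536288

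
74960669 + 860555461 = 935516130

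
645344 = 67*9632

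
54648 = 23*2376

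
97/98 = 97/98 = 0.99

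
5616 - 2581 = 3035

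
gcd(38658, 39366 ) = 6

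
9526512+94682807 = 104209319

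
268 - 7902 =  - 7634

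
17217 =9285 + 7932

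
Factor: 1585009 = 1585009^1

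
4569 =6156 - 1587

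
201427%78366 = 44695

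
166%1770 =166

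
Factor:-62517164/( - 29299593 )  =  2^2*3^( - 1) * 67^1 * 479^1* 487^1*9766531^(-1 ) 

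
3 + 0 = 3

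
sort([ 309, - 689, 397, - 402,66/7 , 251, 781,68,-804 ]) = [ - 804,-689, - 402,66/7, 68,251,309,397,781] 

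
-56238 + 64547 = 8309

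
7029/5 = 1405  +  4/5= 1405.80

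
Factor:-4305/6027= - 5^1*7^ (  -  1)= - 5/7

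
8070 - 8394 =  - 324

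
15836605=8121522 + 7715083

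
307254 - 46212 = 261042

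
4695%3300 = 1395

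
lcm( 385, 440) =3080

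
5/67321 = 5/67321= 0.00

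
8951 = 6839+2112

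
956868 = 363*2636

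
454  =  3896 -3442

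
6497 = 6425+72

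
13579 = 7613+5966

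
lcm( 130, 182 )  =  910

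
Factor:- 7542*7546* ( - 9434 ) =536907166488 =2^3*3^2* 7^3*11^1*53^1*89^1* 419^1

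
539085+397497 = 936582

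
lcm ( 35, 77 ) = 385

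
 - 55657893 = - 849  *65557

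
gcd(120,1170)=30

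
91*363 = 33033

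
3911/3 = 1303 + 2/3 = 1303.67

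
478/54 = 8 + 23/27  =  8.85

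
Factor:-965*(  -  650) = 2^1*5^3 * 13^1*193^1 = 627250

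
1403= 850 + 553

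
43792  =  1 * 43792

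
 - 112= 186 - 298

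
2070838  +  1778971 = 3849809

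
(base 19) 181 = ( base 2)1000000010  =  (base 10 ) 514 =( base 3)201001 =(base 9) 631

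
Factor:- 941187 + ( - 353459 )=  - 2^1*139^1*4657^1 = -1294646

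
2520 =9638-7118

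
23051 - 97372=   -  74321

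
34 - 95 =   -  61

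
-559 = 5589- 6148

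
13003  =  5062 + 7941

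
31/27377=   31/27377=0.00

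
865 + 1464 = 2329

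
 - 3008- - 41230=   38222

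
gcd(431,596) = 1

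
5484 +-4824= 660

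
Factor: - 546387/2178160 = -2^( - 4 ) * 3^1*5^( - 1)*19^( - 1)*1433^(-1)*182129^1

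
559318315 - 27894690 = 531423625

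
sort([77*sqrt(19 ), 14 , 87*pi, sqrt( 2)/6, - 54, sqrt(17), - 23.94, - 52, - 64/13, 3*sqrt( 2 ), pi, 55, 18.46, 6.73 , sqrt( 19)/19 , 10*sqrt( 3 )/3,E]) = [ - 54, - 52, - 23.94, - 64/13, sqrt(19 ) /19,  sqrt( 2 )/6,E,  pi,  sqrt( 17),3*sqrt( 2),10*sqrt(3)/3 , 6.73 , 14,18.46,55,87 * pi  ,  77*sqrt( 19 )]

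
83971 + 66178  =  150149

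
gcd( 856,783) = 1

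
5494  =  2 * 2747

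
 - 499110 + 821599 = 322489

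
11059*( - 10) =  - 110590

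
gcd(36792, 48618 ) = 1314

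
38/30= 19/15 = 1.27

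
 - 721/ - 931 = 103/133= 0.77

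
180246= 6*30041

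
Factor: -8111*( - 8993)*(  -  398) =- 29031004754 = - 2^1*17^1* 23^2*199^1*8111^1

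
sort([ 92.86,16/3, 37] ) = [16/3,37, 92.86] 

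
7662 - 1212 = 6450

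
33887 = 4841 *7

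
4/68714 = 2/34357 = 0.00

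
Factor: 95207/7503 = 3^(-1)  *  7^2*29^1*41^( - 1) *61^( - 1)*67^1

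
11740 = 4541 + 7199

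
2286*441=1008126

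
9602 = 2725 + 6877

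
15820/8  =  1977 + 1/2 =1977.50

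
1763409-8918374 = -7154965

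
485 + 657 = 1142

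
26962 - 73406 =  - 46444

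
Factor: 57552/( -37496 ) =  - 2^1*3^1*11^1 * 43^( - 1 ) =- 66/43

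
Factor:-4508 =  - 2^2*7^2*23^1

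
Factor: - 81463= - 81463^1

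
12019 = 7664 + 4355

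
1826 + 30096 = 31922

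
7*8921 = 62447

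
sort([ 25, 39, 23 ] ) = [ 23,25, 39 ]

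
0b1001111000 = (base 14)332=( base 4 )21320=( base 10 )632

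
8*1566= 12528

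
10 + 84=94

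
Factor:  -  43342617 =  - 3^1*29^2 *41^1*419^1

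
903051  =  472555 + 430496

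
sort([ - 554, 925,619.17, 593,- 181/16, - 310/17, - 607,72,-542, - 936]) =[ - 936,-607,-554 , - 542, - 310/17, - 181/16,72,593 , 619.17,925]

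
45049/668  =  45049/668=67.44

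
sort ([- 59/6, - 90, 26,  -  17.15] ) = [  -  90, - 17.15,-59/6,  26 ] 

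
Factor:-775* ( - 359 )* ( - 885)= - 3^1*5^3 * 31^1*59^1*359^1 = - 246229125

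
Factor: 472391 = 472391^1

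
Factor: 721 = 7^1 * 103^1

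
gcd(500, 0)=500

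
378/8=47 + 1/4 = 47.25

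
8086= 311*26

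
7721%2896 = 1929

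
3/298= 3/298=0.01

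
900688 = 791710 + 108978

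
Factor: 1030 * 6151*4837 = 2^1*5^1*7^1 * 103^1*691^1 * 6151^1 = 30644958610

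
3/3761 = 3/3761 = 0.00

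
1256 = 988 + 268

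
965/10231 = 965/10231 = 0.09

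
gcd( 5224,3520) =8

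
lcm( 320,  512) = 2560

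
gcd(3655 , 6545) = 85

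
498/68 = 7 + 11/34 = 7.32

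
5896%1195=1116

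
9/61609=9/61609 = 0.00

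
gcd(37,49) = 1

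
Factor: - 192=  - 2^6*3^1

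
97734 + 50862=148596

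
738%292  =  154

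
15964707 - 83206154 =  - 67241447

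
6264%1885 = 609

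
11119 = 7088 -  - 4031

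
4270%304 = 14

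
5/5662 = 5/5662 = 0.00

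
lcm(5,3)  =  15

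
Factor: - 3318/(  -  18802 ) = 3/17  =  3^1*17^(-1)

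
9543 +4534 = 14077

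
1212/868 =303/217 = 1.40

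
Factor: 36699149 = 137^1*267877^1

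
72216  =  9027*8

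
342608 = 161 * 2128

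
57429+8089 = 65518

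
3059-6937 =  - 3878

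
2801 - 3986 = - 1185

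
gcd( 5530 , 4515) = 35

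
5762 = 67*86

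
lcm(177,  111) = 6549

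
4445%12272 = 4445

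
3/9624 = 1/3208  =  0.00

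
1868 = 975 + 893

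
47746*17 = 811682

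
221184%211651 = 9533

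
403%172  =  59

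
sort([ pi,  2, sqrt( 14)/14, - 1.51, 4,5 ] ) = [ - 1.51, sqrt(14)/14,2, pi, 4,5]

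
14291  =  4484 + 9807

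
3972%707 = 437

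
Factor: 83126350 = 2^1 * 5^2*1662527^1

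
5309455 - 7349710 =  - 2040255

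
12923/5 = 2584 + 3/5 = 2584.60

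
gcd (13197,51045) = 249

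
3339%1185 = 969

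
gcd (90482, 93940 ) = 14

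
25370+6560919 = 6586289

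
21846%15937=5909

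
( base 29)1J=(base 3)1210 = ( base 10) 48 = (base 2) 110000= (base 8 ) 60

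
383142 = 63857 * 6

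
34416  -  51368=  -  16952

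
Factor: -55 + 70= 3^1 * 5^1= 15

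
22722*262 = 5953164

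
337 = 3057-2720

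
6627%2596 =1435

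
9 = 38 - 29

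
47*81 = 3807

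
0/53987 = 0   =  0.00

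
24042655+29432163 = 53474818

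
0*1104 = 0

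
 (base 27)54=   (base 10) 139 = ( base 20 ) 6j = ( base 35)3Y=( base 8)213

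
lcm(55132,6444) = 496188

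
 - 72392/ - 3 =24130 + 2/3 = 24130.67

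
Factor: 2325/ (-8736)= - 2^( - 5) * 5^2 * 7^ ( - 1 )*13^( - 1) * 31^1 = - 775/2912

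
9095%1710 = 545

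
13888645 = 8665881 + 5222764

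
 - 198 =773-971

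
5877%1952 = 21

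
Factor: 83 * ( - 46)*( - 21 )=2^1*3^1*7^1*23^1*83^1 = 80178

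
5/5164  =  5/5164 = 0.00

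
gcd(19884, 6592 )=4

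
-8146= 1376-9522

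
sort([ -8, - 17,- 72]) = [-72, - 17,-8]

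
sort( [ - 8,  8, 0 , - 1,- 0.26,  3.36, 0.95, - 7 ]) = [- 8, - 7, - 1, - 0.26,0,0.95,3.36 , 8 ]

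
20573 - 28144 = -7571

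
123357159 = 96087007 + 27270152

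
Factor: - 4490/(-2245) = 2^1= 2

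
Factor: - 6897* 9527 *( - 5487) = 360538254153 = 3^2*7^1*11^2*19^1*31^1*59^1*1361^1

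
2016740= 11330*178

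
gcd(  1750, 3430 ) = 70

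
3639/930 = 3 + 283/310 = 3.91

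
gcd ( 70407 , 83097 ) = 9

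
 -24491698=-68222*359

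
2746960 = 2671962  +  74998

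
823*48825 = 40182975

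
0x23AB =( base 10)9131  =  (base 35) 7FV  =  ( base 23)h60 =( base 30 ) a4b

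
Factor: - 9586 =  - 2^1*4793^1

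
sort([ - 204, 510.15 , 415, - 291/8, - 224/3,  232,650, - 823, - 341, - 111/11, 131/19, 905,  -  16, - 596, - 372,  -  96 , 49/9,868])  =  [ - 823, - 596 , - 372, - 341 , - 204, - 96,  -  224/3, - 291/8, - 16, - 111/11, 49/9,131/19, 232,415, 510.15,650,868, 905 ] 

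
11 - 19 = - 8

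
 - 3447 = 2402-5849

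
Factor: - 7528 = -2^3*941^1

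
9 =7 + 2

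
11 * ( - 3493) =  - 38423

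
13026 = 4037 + 8989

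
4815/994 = 4815/994 = 4.84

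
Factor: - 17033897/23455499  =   - 31^( - 1 ) * 756629^( - 1 ) * 17033897^1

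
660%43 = 15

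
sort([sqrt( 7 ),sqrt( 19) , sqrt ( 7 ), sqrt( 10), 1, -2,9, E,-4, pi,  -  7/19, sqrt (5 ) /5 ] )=[ - 4, -2, -7/19 , sqrt ( 5)/5,  1, sqrt( 7), sqrt( 7), E, pi,sqrt( 10 ),sqrt( 19 ), 9]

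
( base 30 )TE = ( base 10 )884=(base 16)374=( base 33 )QQ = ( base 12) 618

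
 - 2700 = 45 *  ( - 60)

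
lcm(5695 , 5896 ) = 501160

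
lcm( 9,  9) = 9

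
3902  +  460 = 4362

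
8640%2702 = 534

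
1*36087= 36087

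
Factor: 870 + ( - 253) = 617 = 617^1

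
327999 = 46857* 7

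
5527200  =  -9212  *(-600)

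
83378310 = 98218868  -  14840558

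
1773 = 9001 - 7228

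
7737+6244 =13981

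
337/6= 337/6 = 56.17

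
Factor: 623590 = 2^1*5^1*11^1*5669^1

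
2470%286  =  182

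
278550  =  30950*9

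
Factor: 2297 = 2297^1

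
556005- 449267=106738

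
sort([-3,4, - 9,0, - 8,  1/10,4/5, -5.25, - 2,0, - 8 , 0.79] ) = [ - 9, - 8, - 8, - 5.25,-3, - 2,  0,  0,1/10,0.79,  4/5, 4 ] 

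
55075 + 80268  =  135343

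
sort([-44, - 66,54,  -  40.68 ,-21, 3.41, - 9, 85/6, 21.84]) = [ - 66, - 44, -40.68, - 21, - 9 , 3.41, 85/6,21.84 , 54]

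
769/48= 16 + 1/48 = 16.02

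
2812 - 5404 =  - 2592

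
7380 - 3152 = 4228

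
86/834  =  43/417=   0.10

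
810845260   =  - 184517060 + 995362320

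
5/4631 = 5/4631 = 0.00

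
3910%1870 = 170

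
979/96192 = 979/96192 = 0.01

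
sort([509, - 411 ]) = [ - 411,  509]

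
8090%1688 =1338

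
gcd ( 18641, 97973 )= 1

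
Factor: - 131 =-131^1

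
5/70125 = 1/14025 =0.00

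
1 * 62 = 62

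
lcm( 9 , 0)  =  0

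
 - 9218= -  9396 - -178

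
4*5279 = 21116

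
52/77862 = 26/38931 =0.00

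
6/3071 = 6/3071 = 0.00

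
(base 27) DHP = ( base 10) 9961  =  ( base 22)KCH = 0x26e9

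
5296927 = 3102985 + 2193942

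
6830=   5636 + 1194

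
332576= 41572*8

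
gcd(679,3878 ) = 7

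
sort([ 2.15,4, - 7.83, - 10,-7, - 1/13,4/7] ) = [ - 10, - 7.83,- 7, - 1/13, 4/7, 2.15,4 ]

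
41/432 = 41/432  =  0.09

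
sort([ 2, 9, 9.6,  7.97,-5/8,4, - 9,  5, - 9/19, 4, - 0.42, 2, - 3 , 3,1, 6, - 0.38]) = [  -  9, - 3 , - 5/8, - 9/19, - 0.42, - 0.38,1  ,  2,2,3,4,4, 5, 6,  7.97, 9, 9.6 ]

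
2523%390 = 183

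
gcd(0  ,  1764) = 1764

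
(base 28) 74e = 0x15ee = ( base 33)554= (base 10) 5614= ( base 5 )134424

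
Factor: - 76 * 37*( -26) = 73112 = 2^3*13^1*19^1*37^1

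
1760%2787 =1760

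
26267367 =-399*( - 65833 ) 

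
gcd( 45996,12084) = 12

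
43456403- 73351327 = - 29894924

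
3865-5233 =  - 1368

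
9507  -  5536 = 3971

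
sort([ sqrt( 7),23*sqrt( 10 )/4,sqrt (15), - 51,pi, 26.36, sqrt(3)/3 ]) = [ - 51, sqrt( 3) /3 , sqrt(7 ), pi,sqrt( 15),23*sqrt( 10 )/4 , 26.36]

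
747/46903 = 747/46903  =  0.02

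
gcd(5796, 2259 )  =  9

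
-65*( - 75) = 4875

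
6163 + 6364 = 12527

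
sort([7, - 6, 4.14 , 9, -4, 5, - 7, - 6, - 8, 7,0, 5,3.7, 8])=[-8, - 7, - 6, - 6, - 4 , 0  ,  3.7,  4.14,5,5, 7, 7, 8, 9]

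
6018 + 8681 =14699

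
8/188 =2/47 = 0.04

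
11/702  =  11/702= 0.02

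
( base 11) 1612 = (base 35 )1o5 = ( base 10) 2070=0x816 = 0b100000010110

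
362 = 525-163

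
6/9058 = 3/4529= 0.00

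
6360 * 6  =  38160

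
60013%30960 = 29053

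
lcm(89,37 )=3293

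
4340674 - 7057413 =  - 2716739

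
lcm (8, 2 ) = 8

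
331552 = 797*416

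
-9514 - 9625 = - 19139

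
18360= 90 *204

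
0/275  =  0 =0.00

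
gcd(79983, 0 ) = 79983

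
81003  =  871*93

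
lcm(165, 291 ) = 16005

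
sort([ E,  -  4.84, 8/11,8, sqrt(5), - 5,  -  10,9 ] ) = [  -  10, - 5, - 4.84,8/11,sqrt (5), E,8, 9 ] 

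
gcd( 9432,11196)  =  36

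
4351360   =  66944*65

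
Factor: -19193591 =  - 19^1*433^1*2333^1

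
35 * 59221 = 2072735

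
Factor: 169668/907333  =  2^2* 3^3 * 7^( - 2) * 1571^1  *  18517^(-1)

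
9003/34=264 + 27/34 = 264.79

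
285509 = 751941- 466432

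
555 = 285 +270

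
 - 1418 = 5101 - 6519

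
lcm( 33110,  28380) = 198660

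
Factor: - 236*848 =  - 2^6*53^1*59^1 = - 200128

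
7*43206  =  302442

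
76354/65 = 76354/65 = 1174.68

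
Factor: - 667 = - 23^1*29^1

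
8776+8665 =17441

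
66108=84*787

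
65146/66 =32573/33 = 987.06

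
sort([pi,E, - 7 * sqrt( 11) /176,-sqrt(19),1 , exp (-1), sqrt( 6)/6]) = [-sqrt( 19 ), - 7*sqrt(11 )/176, exp( - 1),sqrt( 6) /6,1, E, pi]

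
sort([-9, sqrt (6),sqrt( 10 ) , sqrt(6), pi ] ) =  [-9,sqrt(6 ),sqrt (6 ),pi, sqrt(10 ) ] 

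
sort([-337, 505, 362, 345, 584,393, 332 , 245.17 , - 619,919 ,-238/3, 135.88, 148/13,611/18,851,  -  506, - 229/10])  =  [  -  619 ,-506,-337, - 238/3,-229/10 , 148/13,611/18 , 135.88, 245.17,332,345,362, 393, 505, 584, 851, 919]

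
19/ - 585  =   - 1  +  566/585 = -  0.03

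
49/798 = 7/114 = 0.06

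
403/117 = 31/9 = 3.44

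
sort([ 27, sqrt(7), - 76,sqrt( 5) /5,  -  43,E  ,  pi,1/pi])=[ - 76,- 43,1/pi, sqrt(5 ) /5, sqrt( 7), E,pi, 27]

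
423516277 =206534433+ 216981844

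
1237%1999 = 1237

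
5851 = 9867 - 4016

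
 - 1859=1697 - 3556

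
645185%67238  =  40043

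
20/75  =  4/15 = 0.27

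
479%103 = 67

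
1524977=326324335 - 324799358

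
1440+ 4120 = 5560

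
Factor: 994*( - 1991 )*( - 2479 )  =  4906074866 = 2^1*7^1*11^1*37^1*67^1*71^1 * 181^1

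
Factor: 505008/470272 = 189/176 = 2^ ( - 4 ) * 3^3*7^1* 11^( - 1)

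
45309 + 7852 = 53161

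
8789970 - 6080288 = 2709682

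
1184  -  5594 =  - 4410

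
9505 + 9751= 19256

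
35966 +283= 36249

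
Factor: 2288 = 2^4*11^1*13^1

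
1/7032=1/7032 = 0.00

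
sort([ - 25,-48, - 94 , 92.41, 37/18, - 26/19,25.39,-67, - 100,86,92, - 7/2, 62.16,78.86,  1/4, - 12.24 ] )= [ - 100, - 94,-67, - 48, - 25 , - 12.24,-7/2, - 26/19,  1/4, 37/18,25.39,62.16,78.86, 86 , 92,92.41 ]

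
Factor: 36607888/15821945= 2^4*5^( - 1 ) * 1499^( - 1)*2111^( - 1)*2287993^1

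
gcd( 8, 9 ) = 1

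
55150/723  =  55150/723= 76.28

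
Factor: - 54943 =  - 7^1*47^1*167^1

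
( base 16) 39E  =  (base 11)772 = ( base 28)152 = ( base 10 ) 926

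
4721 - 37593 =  - 32872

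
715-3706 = -2991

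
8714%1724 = 94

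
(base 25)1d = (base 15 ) 28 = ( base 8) 46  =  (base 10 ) 38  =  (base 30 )18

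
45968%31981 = 13987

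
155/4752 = 155/4752  =  0.03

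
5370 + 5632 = 11002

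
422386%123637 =51475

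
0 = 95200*0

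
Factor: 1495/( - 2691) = - 5/9 = - 3^ ( - 2)*5^1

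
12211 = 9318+2893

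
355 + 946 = 1301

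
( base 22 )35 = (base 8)107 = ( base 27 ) 2H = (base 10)71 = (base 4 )1013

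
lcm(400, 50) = 400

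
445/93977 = 445/93977 = 0.00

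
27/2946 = 9/982 =0.01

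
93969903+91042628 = 185012531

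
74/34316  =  37/17158 = 0.00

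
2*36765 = 73530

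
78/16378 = 39/8189 = 0.00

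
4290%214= 10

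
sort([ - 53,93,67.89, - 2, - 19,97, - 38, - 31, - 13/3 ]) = [ - 53, - 38, - 31, - 19, - 13/3 , - 2  ,  67.89, 93, 97] 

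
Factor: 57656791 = 23^1 * 313^1* 8009^1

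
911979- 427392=484587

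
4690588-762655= 3927933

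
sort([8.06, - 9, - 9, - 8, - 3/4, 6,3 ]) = [-9,-9,-8, - 3/4,3 , 6 , 8.06]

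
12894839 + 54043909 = 66938748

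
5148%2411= 326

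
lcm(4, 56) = 56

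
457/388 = 457/388 =1.18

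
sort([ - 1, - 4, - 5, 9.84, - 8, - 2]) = [ - 8,-5,-4,  -  2,-1, 9.84] 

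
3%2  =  1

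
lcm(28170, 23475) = 140850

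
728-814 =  - 86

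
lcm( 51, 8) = 408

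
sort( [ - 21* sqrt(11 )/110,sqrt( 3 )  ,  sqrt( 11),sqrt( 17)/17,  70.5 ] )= [-21*sqrt( 11)/110,sqrt( 17 ) /17, sqrt(3),  sqrt( 11), 70.5] 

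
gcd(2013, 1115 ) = 1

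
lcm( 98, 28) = 196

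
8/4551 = 8/4551 = 0.00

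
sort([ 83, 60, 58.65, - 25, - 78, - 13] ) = [ - 78,-25, - 13 , 58.65,60,83] 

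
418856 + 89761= 508617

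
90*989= 89010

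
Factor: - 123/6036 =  - 41/2012 = -2^( - 2 )*41^1*503^( - 1)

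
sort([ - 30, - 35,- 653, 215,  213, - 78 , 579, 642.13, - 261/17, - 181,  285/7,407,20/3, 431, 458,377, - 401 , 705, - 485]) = [ - 653, - 485, - 401, - 181, - 78, - 35, - 30, -261/17 , 20/3, 285/7, 213,215,377, 407, 431,  458,579,  642.13,705]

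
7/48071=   7/48071 = 0.00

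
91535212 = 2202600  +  89332612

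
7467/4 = 1866 + 3/4 = 1866.75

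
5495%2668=159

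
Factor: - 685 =-5^1*137^1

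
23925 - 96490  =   -72565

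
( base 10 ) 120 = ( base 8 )170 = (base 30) 40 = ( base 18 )6C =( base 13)93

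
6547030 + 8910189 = 15457219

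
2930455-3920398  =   - 989943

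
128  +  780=908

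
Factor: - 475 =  - 5^2*19^1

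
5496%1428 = 1212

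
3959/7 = 3959/7 = 565.57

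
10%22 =10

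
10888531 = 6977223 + 3911308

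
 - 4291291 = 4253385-8544676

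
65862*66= 4346892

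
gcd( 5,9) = 1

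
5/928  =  5/928 = 0.01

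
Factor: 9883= 9883^1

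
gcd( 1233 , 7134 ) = 3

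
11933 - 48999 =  - 37066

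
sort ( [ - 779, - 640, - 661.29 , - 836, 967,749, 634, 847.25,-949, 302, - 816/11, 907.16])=[ -949, - 836, - 779,  -  661.29, - 640, - 816/11 , 302, 634, 749, 847.25 , 907.16, 967 ]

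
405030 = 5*81006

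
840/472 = 105/59 = 1.78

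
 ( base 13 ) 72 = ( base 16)5d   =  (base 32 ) 2T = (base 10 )93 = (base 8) 135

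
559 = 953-394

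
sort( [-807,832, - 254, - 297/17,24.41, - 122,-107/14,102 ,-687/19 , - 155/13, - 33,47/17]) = [ - 807, - 254,  -  122, - 687/19,-33, - 297/17, - 155/13,-107/14,47/17,24.41,  102,832 ]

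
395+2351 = 2746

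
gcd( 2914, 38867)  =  1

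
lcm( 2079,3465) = 10395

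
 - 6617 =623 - 7240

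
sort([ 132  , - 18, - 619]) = [ - 619, - 18,132] 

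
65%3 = 2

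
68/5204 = 17/1301=0.01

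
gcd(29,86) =1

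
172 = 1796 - 1624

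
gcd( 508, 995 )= 1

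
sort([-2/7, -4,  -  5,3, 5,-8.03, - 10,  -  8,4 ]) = [ -10, - 8.03,- 8, - 5, - 4, - 2/7,  3,4, 5] 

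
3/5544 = 1/1848=0.00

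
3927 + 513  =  4440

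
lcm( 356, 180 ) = 16020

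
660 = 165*4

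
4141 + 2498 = 6639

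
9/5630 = 9/5630=0.00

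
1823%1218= 605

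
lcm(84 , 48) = 336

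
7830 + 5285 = 13115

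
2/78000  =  1/39000 = 0.00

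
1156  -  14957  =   - 13801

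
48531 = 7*6933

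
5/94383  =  5/94383 =0.00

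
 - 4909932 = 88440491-93350423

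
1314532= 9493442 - 8178910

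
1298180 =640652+657528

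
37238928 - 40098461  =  -2859533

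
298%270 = 28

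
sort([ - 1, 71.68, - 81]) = [ - 81,- 1, 71.68] 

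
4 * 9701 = 38804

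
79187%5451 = 2873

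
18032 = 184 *98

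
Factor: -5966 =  - 2^1*19^1*157^1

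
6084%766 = 722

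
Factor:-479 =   -  479^1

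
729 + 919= 1648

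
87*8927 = 776649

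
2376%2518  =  2376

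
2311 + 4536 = 6847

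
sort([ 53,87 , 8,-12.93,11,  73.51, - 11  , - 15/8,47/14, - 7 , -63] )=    [-63,-12.93, - 11, - 7, - 15/8, 47/14, 8,11,  53, 73.51, 87]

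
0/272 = 0  =  0.00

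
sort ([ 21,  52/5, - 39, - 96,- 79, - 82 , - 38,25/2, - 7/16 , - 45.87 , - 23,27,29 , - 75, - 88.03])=[ - 96,-88.03, -82,-79, - 75, - 45.87 ,-39, - 38, - 23, - 7/16, 52/5,  25/2, 21, 27,  29]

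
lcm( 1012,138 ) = 3036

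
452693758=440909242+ 11784516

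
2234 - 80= 2154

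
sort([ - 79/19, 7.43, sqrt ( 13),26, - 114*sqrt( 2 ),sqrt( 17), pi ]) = [ - 114*sqrt( 2),- 79/19,  pi, sqrt( 13), sqrt( 17) , 7.43,  26 ]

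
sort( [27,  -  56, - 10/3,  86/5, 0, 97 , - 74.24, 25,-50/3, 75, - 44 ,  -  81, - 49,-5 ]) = [ - 81, - 74.24,-56, - 49,-44, - 50/3, - 5,-10/3, 0, 86/5 , 25 , 27,75, 97 ]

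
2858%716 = 710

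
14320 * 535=7661200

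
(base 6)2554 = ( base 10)646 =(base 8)1206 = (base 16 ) 286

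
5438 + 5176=10614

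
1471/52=1471/52 = 28.29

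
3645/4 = 911 + 1/4 = 911.25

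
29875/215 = 5975/43 = 138.95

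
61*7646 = 466406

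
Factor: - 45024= - 2^5*3^1*7^1*67^1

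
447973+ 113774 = 561747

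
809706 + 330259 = 1139965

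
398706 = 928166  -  529460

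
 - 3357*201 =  - 674757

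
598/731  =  598/731 = 0.82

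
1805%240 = 125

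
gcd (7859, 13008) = 271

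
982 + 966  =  1948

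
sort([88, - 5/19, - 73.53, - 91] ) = [ - 91,- 73.53,-5/19 , 88]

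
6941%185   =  96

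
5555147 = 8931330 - 3376183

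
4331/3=1443+2/3  =  1443.67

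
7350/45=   163 + 1/3 = 163.33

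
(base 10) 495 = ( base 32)ff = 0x1ef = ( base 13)2C1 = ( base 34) EJ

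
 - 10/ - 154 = 5/77 =0.06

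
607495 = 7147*85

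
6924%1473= 1032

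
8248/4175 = 8248/4175 =1.98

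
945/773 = 1  +  172/773 = 1.22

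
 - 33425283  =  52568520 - 85993803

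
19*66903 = 1271157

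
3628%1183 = 79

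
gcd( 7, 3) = 1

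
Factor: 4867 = 31^1 * 157^1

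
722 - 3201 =  -  2479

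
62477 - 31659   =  30818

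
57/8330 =57/8330 = 0.01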